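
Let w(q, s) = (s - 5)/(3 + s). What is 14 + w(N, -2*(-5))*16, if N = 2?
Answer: 262/13 ≈ 20.154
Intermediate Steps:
w(q, s) = (-5 + s)/(3 + s)
14 + w(N, -2*(-5))*16 = 14 + ((-5 - 2*(-5))/(3 - 2*(-5)))*16 = 14 + ((-5 + 10)/(3 + 10))*16 = 14 + (5/13)*16 = 14 + 80/13 = 262/13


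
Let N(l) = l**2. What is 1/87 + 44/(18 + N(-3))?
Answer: 1285/783 ≈ 1.6411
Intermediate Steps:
1/87 + 44/(18 + N(-3)) = 1/87 + 44/(18 + (-3)**2) = 1/87 + 44/(18 + 9) = 1/87 + 44/27 = 1285/783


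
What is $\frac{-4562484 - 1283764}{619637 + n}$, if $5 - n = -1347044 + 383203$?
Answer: $- \frac{5846248}{1583483} \approx -3.692$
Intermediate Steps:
$n = 963846$ ($n = 5 - \left(-1347044 + 383203\right) = 5 - -963841 = 5 + 963841 = 963846$)
$\frac{-4562484 - 1283764}{619637 + n} = \frac{-4562484 - 1283764}{619637 + 963846} = - \frac{5846248}{1583483}$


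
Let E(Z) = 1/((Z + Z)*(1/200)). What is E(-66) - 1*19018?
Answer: -627644/33 ≈ -19020.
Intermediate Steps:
E(Z) = 100/Z (E(Z) = 1/(((2*Z))*(1/200)) = (1/(2*Z))*200 = 100/Z)
E(-66) - 1*19018 = 100/(-66) - 1*19018 = 100*(-1/66) - 19018 = -50/33 - 19018 = -627644/33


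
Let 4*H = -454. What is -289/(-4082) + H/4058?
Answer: 709455/16564756 ≈ 0.042829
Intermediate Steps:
H = -227/2 (H = (¼)*(-454) = -227/2 ≈ -113.50)
-289/(-4082) + H/4058 = -289/(-4082) - 227/2/4058 = -289*(-1/4082) - 227/2*1/4058 = 289/4082 - 227/8116 = 709455/16564756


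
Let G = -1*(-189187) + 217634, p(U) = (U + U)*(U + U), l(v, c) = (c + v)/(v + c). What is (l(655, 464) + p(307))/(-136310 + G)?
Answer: 376997/270511 ≈ 1.3936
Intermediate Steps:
l(v, c) = 1 (l(v, c) = (c + v)/(c + v) = 1)
p(U) = 4*U² (p(U) = (2*U)*(2*U) = 4*U²)
G = 406821 (G = 189187 + 217634 = 406821)
(l(655, 464) + p(307))/(-136310 + G) = (1 + 4*307²)/(-136310 + 406821) = (1 + 4*94249)/270511 = (1 + 376996)*(1/270511) = 376997*(1/270511) = 376997/270511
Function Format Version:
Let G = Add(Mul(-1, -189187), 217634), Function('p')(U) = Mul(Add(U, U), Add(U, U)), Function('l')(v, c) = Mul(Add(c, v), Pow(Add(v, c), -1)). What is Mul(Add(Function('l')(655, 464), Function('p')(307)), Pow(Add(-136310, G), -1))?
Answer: Rational(376997, 270511) ≈ 1.3936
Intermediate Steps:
Function('l')(v, c) = 1 (Function('l')(v, c) = Mul(Add(c, v), Pow(Add(c, v), -1)) = 1)
Function('p')(U) = Mul(4, Pow(U, 2)) (Function('p')(U) = Mul(Mul(2, U), Mul(2, U)) = Mul(4, Pow(U, 2)))
G = 406821 (G = Add(189187, 217634) = 406821)
Mul(Add(Function('l')(655, 464), Function('p')(307)), Pow(Add(-136310, G), -1)) = Mul(Add(1, Mul(4, Pow(307, 2))), Pow(Add(-136310, 406821), -1)) = Mul(Add(1, Mul(4, 94249)), Pow(270511, -1)) = Mul(Add(1, 376996), Rational(1, 270511)) = Mul(376997, Rational(1, 270511)) = Rational(376997, 270511)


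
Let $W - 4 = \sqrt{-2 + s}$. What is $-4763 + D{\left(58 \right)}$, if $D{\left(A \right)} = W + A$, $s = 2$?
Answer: $-4701$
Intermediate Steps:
$W = 4$ ($W = 4 + \sqrt{-2 + 2} = 4 + \sqrt{0} = 4 + 0 = 4$)
$D{\left(A \right)} = 4 + A$
$-4763 + D{\left(58 \right)} = -4763 + \left(4 + 58\right) = -4763 + 62 = -4701$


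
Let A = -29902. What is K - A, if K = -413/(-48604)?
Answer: 1453357221/48604 ≈ 29902.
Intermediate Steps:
K = 413/48604 (K = -413*(-1/48604) = 413/48604 ≈ 0.0084972)
K - A = 413/48604 - 1*(-29902) = 413/48604 + 29902 = 1453357221/48604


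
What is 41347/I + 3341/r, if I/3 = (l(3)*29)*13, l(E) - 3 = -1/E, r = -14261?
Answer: 44582547/3308552 ≈ 13.475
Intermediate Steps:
l(E) = 3 - 1/E
I = 3016 (I = 3*(((3 - 1/3)*29)*13) = 3*(((3 - 1*⅓)*29)*13) = 3*(((3 - ⅓)*29)*13) = 3*(((8/3)*29)*13) = 3*((232/3)*13) = 3*(3016/3) = 3016)
41347/I + 3341/r = 41347/3016 + 3341/(-14261) = 41347*(1/3016) + 3341*(-1/14261) = 41347/3016 - 257/1097 = 44582547/3308552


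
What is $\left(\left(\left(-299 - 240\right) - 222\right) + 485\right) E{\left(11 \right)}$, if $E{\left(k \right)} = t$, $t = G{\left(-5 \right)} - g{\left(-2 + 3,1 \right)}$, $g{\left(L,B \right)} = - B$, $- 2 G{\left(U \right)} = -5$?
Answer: $-966$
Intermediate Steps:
$G{\left(U \right)} = \frac{5}{2}$ ($G{\left(U \right)} = \left(- \frac{1}{2}\right) \left(-5\right) = \frac{5}{2}$)
$t = \frac{7}{2}$ ($t = \frac{5}{2} - \left(-1\right) 1 = \frac{5}{2} - -1 = \frac{5}{2} + 1 = \frac{7}{2} \approx 3.5$)
$E{\left(k \right)} = \frac{7}{2}$
$\left(\left(\left(-299 - 240\right) - 222\right) + 485\right) E{\left(11 \right)} = \left(\left(\left(-299 - 240\right) - 222\right) + 485\right) \frac{7}{2} = \left(\left(-539 - 222\right) + 485\right) \frac{7}{2} = \left(-761 + 485\right) \frac{7}{2} = \left(-276\right) \frac{7}{2} = -966$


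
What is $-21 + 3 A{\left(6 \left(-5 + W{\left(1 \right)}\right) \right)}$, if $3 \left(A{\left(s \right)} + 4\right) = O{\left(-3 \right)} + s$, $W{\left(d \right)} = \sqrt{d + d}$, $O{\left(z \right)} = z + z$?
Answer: $-69 + 6 \sqrt{2} \approx -60.515$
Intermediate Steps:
$O{\left(z \right)} = 2 z$
$W{\left(d \right)} = \sqrt{2} \sqrt{d}$ ($W{\left(d \right)} = \sqrt{2 d} = \sqrt{2} \sqrt{d}$)
$A{\left(s \right)} = -6 + \frac{s}{3}$ ($A{\left(s \right)} = -4 + \frac{2 \left(-3\right) + s}{3} = -4 + \frac{-6 + s}{3} = -4 + \left(-2 + \frac{s}{3}\right) = -6 + \frac{s}{3}$)
$-21 + 3 A{\left(6 \left(-5 + W{\left(1 \right)}\right) \right)} = -21 + 3 \left(-6 + \frac{6 \left(-5 + \sqrt{2} \sqrt{1}\right)}{3}\right) = -21 + 3 \left(-6 + \frac{6 \left(-5 + \sqrt{2} \cdot 1\right)}{3}\right) = -21 + 3 \left(-6 + \frac{6 \left(-5 + \sqrt{2}\right)}{3}\right) = -21 + 3 \left(-6 + \frac{-30 + 6 \sqrt{2}}{3}\right) = -21 + 3 \left(-6 - \left(10 - 2 \sqrt{2}\right)\right) = -21 + 3 \left(-16 + 2 \sqrt{2}\right) = -21 - \left(48 - 6 \sqrt{2}\right) = -69 + 6 \sqrt{2}$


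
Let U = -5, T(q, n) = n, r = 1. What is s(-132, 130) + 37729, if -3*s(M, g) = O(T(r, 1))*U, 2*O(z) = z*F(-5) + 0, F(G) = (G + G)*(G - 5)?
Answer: 113437/3 ≈ 37812.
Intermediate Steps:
F(G) = 2*G*(-5 + G) (F(G) = (2*G)*(-5 + G) = 2*G*(-5 + G))
O(z) = 50*z (O(z) = (z*(2*(-5)*(-5 - 5)) + 0)/2 = (z*(2*(-5)*(-10)) + 0)/2 = (z*100 + 0)/2 = (100*z + 0)/2 = (100*z)/2 = 50*z)
s(M, g) = 250/3 (s(M, g) = -50*1*(-5)/3 = -50*(-5)/3 = -⅓*(-250) = 250/3)
s(-132, 130) + 37729 = 250/3 + 37729 = 113437/3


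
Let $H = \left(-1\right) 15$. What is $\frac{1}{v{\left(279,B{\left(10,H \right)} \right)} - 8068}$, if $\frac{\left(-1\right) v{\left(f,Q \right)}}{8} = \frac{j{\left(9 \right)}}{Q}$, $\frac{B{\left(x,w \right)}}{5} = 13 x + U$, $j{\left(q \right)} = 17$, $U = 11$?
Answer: $- \frac{705}{5688076} \approx -0.00012394$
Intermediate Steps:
$H = -15$
$B{\left(x,w \right)} = 55 + 65 x$ ($B{\left(x,w \right)} = 5 \left(13 x + 11\right) = 5 \left(11 + 13 x\right) = 55 + 65 x$)
$v{\left(f,Q \right)} = - \frac{136}{Q}$ ($v{\left(f,Q \right)} = - 8 \frac{17}{Q} = - \frac{136}{Q}$)
$\frac{1}{v{\left(279,B{\left(10,H \right)} \right)} - 8068} = \frac{1}{- \frac{136}{55 + 65 \cdot 10} - 8068} = \frac{1}{- \frac{136}{55 + 650} - 8068} = \frac{1}{- \frac{136}{705} - 8068} = \frac{1}{- \frac{5688076}{705}} = - \frac{705}{5688076}$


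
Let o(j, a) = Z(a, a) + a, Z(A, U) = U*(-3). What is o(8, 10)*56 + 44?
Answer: -1076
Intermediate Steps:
Z(A, U) = -3*U
o(j, a) = -2*a (o(j, a) = -3*a + a = -2*a)
o(8, 10)*56 + 44 = -2*10*56 + 44 = -20*56 + 44 = -1120 + 44 = -1076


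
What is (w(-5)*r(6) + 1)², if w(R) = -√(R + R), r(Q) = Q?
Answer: (1 - 6*I*√10)² ≈ -359.0 - 37.947*I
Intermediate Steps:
w(R) = -√2*√R (w(R) = -√(2*R) = -√2*√R)
(w(-5)*r(6) + 1)² = (-√2*√(-5)*6 + 1)² = (-√2*I*√5*6 + 1)² = (-I*√10*6 + 1)² = (-6*I*√10 + 1)² = (1 - 6*I*√10)²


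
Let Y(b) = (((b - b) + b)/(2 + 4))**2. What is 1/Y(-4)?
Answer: 9/4 ≈ 2.2500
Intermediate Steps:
Y(b) = b**2/36 (Y(b) = ((0 + b)/6)**2 = (b*(1/6))**2 = (b/6)**2 = b**2/36)
1/Y(-4) = 1/((1/36)*(-4)**2) = 1/((1/36)*16) = 1/(4/9) = 9/4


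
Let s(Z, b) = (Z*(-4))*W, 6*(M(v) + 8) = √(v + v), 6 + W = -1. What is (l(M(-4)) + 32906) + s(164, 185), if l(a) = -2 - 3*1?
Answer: 37493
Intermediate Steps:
W = -7 (W = -6 - 1 = -7)
M(v) = -8 + √2*√v/6 (M(v) = -8 + √(v + v)/6 = -8 + √(2*v)/6 = -8 + (√2*√v)/6 = -8 + √2*√v/6)
s(Z, b) = 28*Z (s(Z, b) = (Z*(-4))*(-7) = -4*Z*(-7) = 28*Z)
l(a) = -5 (l(a) = -2 - 3 = -5)
(l(M(-4)) + 32906) + s(164, 185) = (-5 + 32906) + 28*164 = 32901 + 4592 = 37493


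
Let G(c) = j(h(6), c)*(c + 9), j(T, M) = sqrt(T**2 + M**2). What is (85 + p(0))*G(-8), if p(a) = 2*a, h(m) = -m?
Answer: 850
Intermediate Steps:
j(T, M) = sqrt(M**2 + T**2)
G(c) = sqrt(36 + c**2)*(9 + c) (G(c) = sqrt(c**2 + (-1*6)**2)*(c + 9) = sqrt(c**2 + (-6)**2)*(9 + c) = sqrt(c**2 + 36)*(9 + c) = sqrt(36 + c**2)*(9 + c))
(85 + p(0))*G(-8) = (85 + 2*0)*(sqrt(36 + (-8)**2)*(9 - 8)) = (85 + 0)*(sqrt(36 + 64)*1) = 85*(sqrt(100)*1) = 85*(10*1) = 85*10 = 850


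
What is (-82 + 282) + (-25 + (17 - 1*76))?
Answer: 116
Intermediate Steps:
(-82 + 282) + (-25 + (17 - 1*76)) = 200 + (-25 + (17 - 76)) = 200 + (-25 - 59) = 200 - 84 = 116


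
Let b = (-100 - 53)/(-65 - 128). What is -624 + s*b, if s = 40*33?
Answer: 81528/193 ≈ 422.42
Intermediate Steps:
s = 1320
b = 153/193 (b = -153/(-193) = -153*(-1/193) = 153/193 ≈ 0.79275)
-624 + s*b = -624 + 1320*(153/193) = -624 + 201960/193 = 81528/193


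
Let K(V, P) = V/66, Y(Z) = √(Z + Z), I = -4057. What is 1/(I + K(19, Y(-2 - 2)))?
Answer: -66/267743 ≈ -0.00024651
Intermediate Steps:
Y(Z) = √2*√Z (Y(Z) = √(2*Z) = √2*√Z)
K(V, P) = V/66 (K(V, P) = V*(1/66) = V/66)
1/(I + K(19, Y(-2 - 2))) = 1/(-4057 + (1/66)*19) = 1/(-4057 + 19/66) = 1/(-267743/66) = -66/267743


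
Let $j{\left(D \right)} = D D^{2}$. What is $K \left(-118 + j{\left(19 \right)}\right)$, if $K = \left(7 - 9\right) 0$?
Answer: $0$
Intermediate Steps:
$K = 0$ ($K = \left(-2\right) 0 = 0$)
$j{\left(D \right)} = D^{3}$
$K \left(-118 + j{\left(19 \right)}\right) = 0 \left(-118 + 19^{3}\right) = 0 \left(-118 + 6859\right) = 0 \cdot 6741 = 0$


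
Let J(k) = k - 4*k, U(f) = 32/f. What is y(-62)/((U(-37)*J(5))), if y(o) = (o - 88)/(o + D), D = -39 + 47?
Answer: 185/864 ≈ 0.21412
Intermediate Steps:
D = 8
J(k) = -3*k
y(o) = (-88 + o)/(8 + o) (y(o) = (o - 88)/(o + 8) = (-88 + o)/(8 + o))
y(-62)/((U(-37)*J(5))) = ((-88 - 62)/(8 - 62))/(((32/(-37))*(-3*5))) = (-150/(-54))/(((32*(-1/37))*(-15))) = (-1/54*(-150))/((-32/37*(-15))) = 25/(9*(480/37)) = (25/9)*(37/480) = 185/864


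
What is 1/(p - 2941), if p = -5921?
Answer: -1/8862 ≈ -0.00011284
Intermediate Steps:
1/(p - 2941) = 1/(-5921 - 2941) = 1/(-8862) = -1/8862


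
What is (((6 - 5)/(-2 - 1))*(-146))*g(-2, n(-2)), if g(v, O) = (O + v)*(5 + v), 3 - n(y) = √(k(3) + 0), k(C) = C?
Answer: 146 - 146*√3 ≈ -106.88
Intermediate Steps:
n(y) = 3 - √3 (n(y) = 3 - √(3 + 0) = 3 - √3)
g(v, O) = (5 + v)*(O + v)
(((6 - 5)/(-2 - 1))*(-146))*g(-2, n(-2)) = (((6 - 5)/(-2 - 1))*(-146))*((-2)² + 5*(3 - √3) + 5*(-2) + (3 - √3)*(-2)) = ((1/(-3))*(-146))*(4 + (15 - 5*√3) - 10 + (-6 + 2*√3)) = ((1*(-⅓))*(-146))*(3 - 3*√3) = (-⅓*(-146))*(3 - 3*√3) = 146*(3 - 3*√3)/3 = 146 - 146*√3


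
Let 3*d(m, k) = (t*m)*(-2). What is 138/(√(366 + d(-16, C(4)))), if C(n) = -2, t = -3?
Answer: 69*√334/167 ≈ 7.5510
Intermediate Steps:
d(m, k) = 2*m (d(m, k) = (-3*m*(-2))/3 = (6*m)/3 = 2*m)
138/(√(366 + d(-16, C(4)))) = 138/(√(366 + 2*(-16))) = 138/(√(366 - 32)) = 138/(√334) = 138*(√334/334) = 69*√334/167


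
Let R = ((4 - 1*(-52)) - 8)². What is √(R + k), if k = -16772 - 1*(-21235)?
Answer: √6767 ≈ 82.262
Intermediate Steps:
k = 4463 (k = -16772 + 21235 = 4463)
R = 2304 (R = ((4 + 52) - 8)² = (56 - 8)² = 48² = 2304)
√(R + k) = √(2304 + 4463) = √6767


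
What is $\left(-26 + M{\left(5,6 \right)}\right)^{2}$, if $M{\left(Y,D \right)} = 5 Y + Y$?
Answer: $16$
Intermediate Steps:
$M{\left(Y,D \right)} = 6 Y$
$\left(-26 + M{\left(5,6 \right)}\right)^{2} = \left(-26 + 6 \cdot 5\right)^{2} = \left(-26 + 30\right)^{2} = 4^{2} = 16$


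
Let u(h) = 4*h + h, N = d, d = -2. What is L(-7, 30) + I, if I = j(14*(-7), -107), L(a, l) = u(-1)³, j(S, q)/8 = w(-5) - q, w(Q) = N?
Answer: 715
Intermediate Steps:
N = -2
w(Q) = -2
u(h) = 5*h
j(S, q) = -16 - 8*q (j(S, q) = 8*(-2 - q) = -16 - 8*q)
L(a, l) = -125 (L(a, l) = (5*(-1))³ = (-5)³ = -125)
I = 840 (I = -16 - 8*(-107) = -16 + 856 = 840)
L(-7, 30) + I = -125 + 840 = 715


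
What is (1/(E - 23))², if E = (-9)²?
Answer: 1/3364 ≈ 0.00029727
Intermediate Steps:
E = 81
(1/(E - 23))² = (1/(81 - 23))² = (1/58)² = 1/3364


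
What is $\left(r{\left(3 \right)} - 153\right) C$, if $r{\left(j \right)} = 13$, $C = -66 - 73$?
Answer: $19460$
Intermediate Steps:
$C = -139$ ($C = -66 - 73 = -139$)
$\left(r{\left(3 \right)} - 153\right) C = \left(13 - 153\right) \left(-139\right) = \left(-140\right) \left(-139\right) = 19460$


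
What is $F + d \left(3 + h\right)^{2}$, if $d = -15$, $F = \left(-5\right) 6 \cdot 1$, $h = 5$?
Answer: $-990$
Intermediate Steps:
$F = -30$ ($F = \left(-30\right) 1 = -30$)
$F + d \left(3 + h\right)^{2} = -30 - 15 \left(3 + 5\right)^{2} = -30 - 15 \cdot 8^{2} = -30 - 960 = -990$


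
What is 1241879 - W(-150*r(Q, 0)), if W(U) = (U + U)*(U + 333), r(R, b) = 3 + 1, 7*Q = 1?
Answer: 921479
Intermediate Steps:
Q = ⅐ (Q = (⅐)*1 = ⅐ ≈ 0.14286)
r(R, b) = 4
W(U) = 2*U*(333 + U) (W(U) = (2*U)*(333 + U) = 2*U*(333 + U))
1241879 - W(-150*r(Q, 0)) = 1241879 - 2*(-150*4)*(333 - 150*4) = 1241879 - 2*(-600)*(333 - 600) = 1241879 - 2*(-600)*(-267) = 1241879 - 1*320400 = 1241879 - 320400 = 921479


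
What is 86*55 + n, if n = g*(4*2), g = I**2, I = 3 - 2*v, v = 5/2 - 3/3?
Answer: 4730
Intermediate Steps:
v = 3/2 (v = 5*(1/2) - 3*1/3 = 5/2 - 1 = 3/2 ≈ 1.5000)
I = 0 (I = 3 - 2*3/2 = 3 - 3 = 0)
g = 0 (g = 0**2 = 0)
n = 0 (n = 0*(4*2) = 0*8 = 0)
86*55 + n = 86*55 + 0 = 4730 + 0 = 4730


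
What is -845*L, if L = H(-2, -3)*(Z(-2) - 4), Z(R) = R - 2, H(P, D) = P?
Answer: -13520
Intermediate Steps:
Z(R) = -2 + R
L = 16 (L = -2*((-2 - 2) - 4) = -2*(-4 - 4) = -2*(-8) = 16)
-845*L = -845*16 = -13520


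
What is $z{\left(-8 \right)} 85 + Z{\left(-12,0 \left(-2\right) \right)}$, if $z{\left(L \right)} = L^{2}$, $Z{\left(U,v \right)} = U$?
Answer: $5428$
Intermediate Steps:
$z{\left(-8 \right)} 85 + Z{\left(-12,0 \left(-2\right) \right)} = \left(-8\right)^{2} \cdot 85 - 12 = 64 \cdot 85 - 12 = 5440 - 12 = 5428$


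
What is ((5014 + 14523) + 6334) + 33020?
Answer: 58891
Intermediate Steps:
((5014 + 14523) + 6334) + 33020 = (19537 + 6334) + 33020 = 25871 + 33020 = 58891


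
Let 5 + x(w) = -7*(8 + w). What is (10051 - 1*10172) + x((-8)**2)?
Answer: -630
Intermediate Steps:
x(w) = -61 - 7*w (x(w) = -5 - 7*(8 + w) = -5 + (-56 - 7*w) = -61 - 7*w)
(10051 - 1*10172) + x((-8)**2) = (10051 - 1*10172) + (-61 - 7*(-8)**2) = (10051 - 10172) + (-61 - 7*64) = -121 + (-61 - 448) = -121 - 509 = -630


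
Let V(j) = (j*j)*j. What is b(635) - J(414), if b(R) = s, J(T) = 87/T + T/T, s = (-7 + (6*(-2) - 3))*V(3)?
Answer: -82139/138 ≈ -595.21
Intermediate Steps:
V(j) = j**3 (V(j) = j**2*j = j**3)
s = -594 (s = (-7 + (6*(-2) - 3))*3**3 = (-7 + (-12 - 3))*27 = (-7 - 15)*27 = -22*27 = -594)
J(T) = 1 + 87/T (J(T) = 87/T + 1 = 1 + 87/T)
b(R) = -594
b(635) - J(414) = -594 - (87 + 414)/414 = -594 - 501/414 = -594 - 1*167/138 = -594 - 167/138 = -82139/138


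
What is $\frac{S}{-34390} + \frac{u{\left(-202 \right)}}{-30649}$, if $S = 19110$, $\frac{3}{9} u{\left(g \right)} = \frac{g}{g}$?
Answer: $- \frac{58580556}{105401911} \approx -0.55578$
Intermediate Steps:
$u{\left(g \right)} = 3$ ($u{\left(g \right)} = 3 \frac{g}{g} = 3 \cdot 1 = 3$)
$\frac{S}{-34390} + \frac{u{\left(-202 \right)}}{-30649} = \frac{19110}{-34390} + \frac{3}{-30649} = 19110 \left(- \frac{1}{34390}\right) + 3 \left(- \frac{1}{30649}\right) = - \frac{1911}{3439} - \frac{3}{30649} = - \frac{58580556}{105401911}$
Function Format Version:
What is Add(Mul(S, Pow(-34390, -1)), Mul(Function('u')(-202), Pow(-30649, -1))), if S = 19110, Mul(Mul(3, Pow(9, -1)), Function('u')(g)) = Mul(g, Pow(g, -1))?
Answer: Rational(-58580556, 105401911) ≈ -0.55578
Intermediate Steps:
Function('u')(g) = 3 (Function('u')(g) = Mul(3, Mul(g, Pow(g, -1))) = Mul(3, 1) = 3)
Add(Mul(S, Pow(-34390, -1)), Mul(Function('u')(-202), Pow(-30649, -1))) = Add(Mul(19110, Pow(-34390, -1)), Mul(3, Pow(-30649, -1))) = Add(Mul(19110, Rational(-1, 34390)), Mul(3, Rational(-1, 30649))) = Add(Rational(-1911, 3439), Rational(-3, 30649)) = Rational(-58580556, 105401911)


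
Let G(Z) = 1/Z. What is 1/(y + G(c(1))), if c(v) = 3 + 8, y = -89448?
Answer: -11/983927 ≈ -1.1180e-5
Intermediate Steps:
c(v) = 11
1/(y + G(c(1))) = 1/(-89448 + 1/11) = 1/(-983927/11) = -11/983927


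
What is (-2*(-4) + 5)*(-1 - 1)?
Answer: -26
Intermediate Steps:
(-2*(-4) + 5)*(-1 - 1) = (8 + 5)*(-2) = 13*(-2) = -26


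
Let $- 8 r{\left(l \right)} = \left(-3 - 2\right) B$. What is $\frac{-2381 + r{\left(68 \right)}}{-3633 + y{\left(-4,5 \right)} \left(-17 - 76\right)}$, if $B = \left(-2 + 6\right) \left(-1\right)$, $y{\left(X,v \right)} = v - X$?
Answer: $\frac{1589}{2980} \approx 0.53322$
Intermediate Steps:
$B = -4$ ($B = 4 \left(-1\right) = -4$)
$r{\left(l \right)} = - \frac{5}{2}$ ($r{\left(l \right)} = - \frac{\left(-3 - 2\right) \left(-4\right)}{8} = - \frac{\left(-5\right) \left(-4\right)}{8} = \left(- \frac{1}{8}\right) 20 = - \frac{5}{2}$)
$\frac{-2381 + r{\left(68 \right)}}{-3633 + y{\left(-4,5 \right)} \left(-17 - 76\right)} = \frac{-2381 - \frac{5}{2}}{-3633 + \left(5 - -4\right) \left(-17 - 76\right)} = - \frac{4767}{2 \left(-3633 + \left(5 + 4\right) \left(-17 - 76\right)\right)} = - \frac{4767}{2 \left(-3633 + 9 \left(-93\right)\right)} = - \frac{4767}{2 \left(-3633 - 837\right)} = - \frac{4767}{2 \left(-4470\right)} = \left(- \frac{4767}{2}\right) \left(- \frac{1}{4470}\right) = \frac{1589}{2980}$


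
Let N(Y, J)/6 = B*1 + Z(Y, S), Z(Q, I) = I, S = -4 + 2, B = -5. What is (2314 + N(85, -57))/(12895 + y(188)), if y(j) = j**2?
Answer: 2272/48239 ≈ 0.047099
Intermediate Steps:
S = -2
N(Y, J) = -42 (N(Y, J) = 6*(-5*1 - 2) = 6*(-5 - 2) = 6*(-7) = -42)
(2314 + N(85, -57))/(12895 + y(188)) = (2314 - 42)/(12895 + 188**2) = 2272/(12895 + 35344) = 2272/48239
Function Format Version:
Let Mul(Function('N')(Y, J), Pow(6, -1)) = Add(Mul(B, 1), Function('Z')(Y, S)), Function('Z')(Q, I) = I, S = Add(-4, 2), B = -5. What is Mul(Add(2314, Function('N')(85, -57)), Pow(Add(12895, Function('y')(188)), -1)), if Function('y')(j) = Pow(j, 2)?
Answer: Rational(2272, 48239) ≈ 0.047099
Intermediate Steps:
S = -2
Function('N')(Y, J) = -42 (Function('N')(Y, J) = Mul(6, Add(Mul(-5, 1), -2)) = Mul(6, Add(-5, -2)) = Mul(6, -7) = -42)
Mul(Add(2314, Function('N')(85, -57)), Pow(Add(12895, Function('y')(188)), -1)) = Mul(Add(2314, -42), Pow(Add(12895, Pow(188, 2)), -1)) = Mul(2272, Pow(Add(12895, 35344), -1)) = Mul(2272, Pow(48239, -1)) = Mul(2272, Rational(1, 48239)) = Rational(2272, 48239)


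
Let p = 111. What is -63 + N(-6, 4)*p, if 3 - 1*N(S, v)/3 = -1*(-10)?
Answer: -2394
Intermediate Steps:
N(S, v) = -21 (N(S, v) = 9 - (-3)*(-10) = 9 - 3*10 = 9 - 30 = -21)
-63 + N(-6, 4)*p = -63 - 21*111 = -63 - 2331 = -2394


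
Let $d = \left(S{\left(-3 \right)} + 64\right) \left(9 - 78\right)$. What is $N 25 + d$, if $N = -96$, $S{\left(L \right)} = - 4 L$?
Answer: $-7644$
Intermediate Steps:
$d = -5244$ ($d = \left(\left(-4\right) \left(-3\right) + 64\right) \left(9 - 78\right) = \left(12 + 64\right) \left(-69\right) = 76 \left(-69\right) = -5244$)
$N 25 + d = \left(-96\right) 25 - 5244 = -2400 - 5244 = -7644$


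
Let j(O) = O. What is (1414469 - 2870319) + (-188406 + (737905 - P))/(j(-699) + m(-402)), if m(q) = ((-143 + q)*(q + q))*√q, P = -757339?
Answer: -37456443099084775204/25728229624467 - 190876758280*I*√402/25728229624467 ≈ -1.4559e+6 - 0.14875*I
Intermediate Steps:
m(q) = 2*q^(3/2)*(-143 + q) (m(q) = ((-143 + q)*(2*q))*√q = (2*q*(-143 + q))*√q = 2*q^(3/2)*(-143 + q))
(1414469 - 2870319) + (-188406 + (737905 - P))/(j(-699) + m(-402)) = (1414469 - 2870319) + (-188406 + (737905 - 1*(-757339)))/(-699 + 2*(-402)^(3/2)*(-143 - 402)) = -1455850 + (-188406 + (737905 + 757339))/(-699 + 2*(-402*I*√402)*(-545)) = -1455850 + (-188406 + 1495244)/(-699 + 438180*I*√402) = -1455850 + 1306838/(-699 + 438180*I*√402)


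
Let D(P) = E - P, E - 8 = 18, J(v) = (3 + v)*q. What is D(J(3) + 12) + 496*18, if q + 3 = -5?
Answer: 8990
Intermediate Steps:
q = -8 (q = -3 - 5 = -8)
J(v) = -24 - 8*v (J(v) = (3 + v)*(-8) = -24 - 8*v)
E = 26 (E = 8 + 18 = 26)
D(P) = 26 - P
D(J(3) + 12) + 496*18 = (26 - ((-24 - 8*3) + 12)) + 496*18 = (26 - ((-24 - 24) + 12)) + 8928 = (26 - (-48 + 12)) + 8928 = (26 - 1*(-36)) + 8928 = (26 + 36) + 8928 = 62 + 8928 = 8990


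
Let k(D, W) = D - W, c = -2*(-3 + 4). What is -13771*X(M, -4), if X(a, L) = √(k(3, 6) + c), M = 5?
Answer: -13771*I*√5 ≈ -30793.0*I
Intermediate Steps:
c = -2 (c = -2*1 = -2)
X(a, L) = I*√5 (X(a, L) = √((3 - 1*6) - 2) = √((3 - 6) - 2) = √(-3 - 2) = √(-5) = I*√5)
-13771*X(M, -4) = -13771*I*√5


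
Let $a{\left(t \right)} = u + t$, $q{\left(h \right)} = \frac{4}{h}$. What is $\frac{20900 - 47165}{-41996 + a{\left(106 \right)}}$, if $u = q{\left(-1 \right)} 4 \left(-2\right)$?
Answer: $\frac{26265}{41858} \approx 0.62748$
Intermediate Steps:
$u = 32$ ($u = \frac{4}{-1} \cdot 4 \left(-2\right) = 4 \left(-1\right) 4 \left(-2\right) = \left(-4\right) 4 \left(-2\right) = \left(-16\right) \left(-2\right) = 32$)
$a{\left(t \right)} = 32 + t$
$\frac{20900 - 47165}{-41996 + a{\left(106 \right)}} = \frac{20900 - 47165}{-41996 + \left(32 + 106\right)} = - \frac{26265}{-41996 + 138} = - \frac{26265}{-41858} = \left(-26265\right) \left(- \frac{1}{41858}\right) = \frac{26265}{41858}$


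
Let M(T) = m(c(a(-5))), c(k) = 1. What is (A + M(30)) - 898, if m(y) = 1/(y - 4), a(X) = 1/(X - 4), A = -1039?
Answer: -5812/3 ≈ -1937.3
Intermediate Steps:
a(X) = 1/(-4 + X)
m(y) = 1/(-4 + y)
M(T) = -⅓ (M(T) = 1/(-4 + 1) = 1/(-3) = -⅓)
(A + M(30)) - 898 = (-1039 - ⅓) - 898 = -3118/3 - 898 = -5812/3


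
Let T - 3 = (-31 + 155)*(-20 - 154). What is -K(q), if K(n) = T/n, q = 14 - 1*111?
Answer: -21573/97 ≈ -222.40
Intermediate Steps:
T = -21573 (T = 3 + (-31 + 155)*(-20 - 154) = 3 + 124*(-174) = 3 - 21576 = -21573)
q = -97 (q = 14 - 111 = -97)
K(n) = -21573/n
-K(q) = -(-21573)/(-97) = -(-21573)*(-1)/97 = -1*21573/97 = -21573/97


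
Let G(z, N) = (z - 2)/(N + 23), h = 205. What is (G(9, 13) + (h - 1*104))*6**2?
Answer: 3643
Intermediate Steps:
G(z, N) = (-2 + z)/(23 + N)
(G(9, 13) + (h - 1*104))*6**2 = ((-2 + 9)/(23 + 13) + (205 - 1*104))*6**2 = (7/36 + (205 - 104))*36 = ((1/36)*7 + 101)*36 = (7/36 + 101)*36 = (3643/36)*36 = 3643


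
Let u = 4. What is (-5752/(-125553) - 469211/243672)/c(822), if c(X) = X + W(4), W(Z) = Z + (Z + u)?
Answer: -6389916371/2835020890416 ≈ -0.0022539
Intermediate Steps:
W(Z) = 4 + 2*Z (W(Z) = Z + (Z + 4) = Z + (4 + Z) = 4 + 2*Z)
c(X) = 12 + X (c(X) = X + (4 + 2*4) = X + (4 + 8) = X + 12 = 12 + X)
(-5752/(-125553) - 469211/243672)/c(822) = (-5752/(-125553) - 469211/243672)/(12 + 822) = (-5752*(-1/125553) - 469211*1/243672)/834 = (5752/125553 - 469211/243672)*(1/834) = -6389916371/3399305624*1/834 = -6389916371/2835020890416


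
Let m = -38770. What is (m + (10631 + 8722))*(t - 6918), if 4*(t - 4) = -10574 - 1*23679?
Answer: 1202087053/4 ≈ 3.0052e+8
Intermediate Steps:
t = -34237/4 (t = 4 + (-10574 - 1*23679)/4 = 4 + (-10574 - 23679)/4 = 4 + (¼)*(-34253) = 4 - 34253/4 = -34237/4 ≈ -8559.3)
(m + (10631 + 8722))*(t - 6918) = (-38770 + (10631 + 8722))*(-34237/4 - 6918) = (-38770 + 19353)*(-61909/4) = -19417*(-61909/4) = 1202087053/4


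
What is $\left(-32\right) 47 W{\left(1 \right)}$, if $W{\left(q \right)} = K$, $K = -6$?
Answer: $9024$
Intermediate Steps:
$W{\left(q \right)} = -6$
$\left(-32\right) 47 W{\left(1 \right)} = \left(-32\right) 47 \left(-6\right) = \left(-1504\right) \left(-6\right) = 9024$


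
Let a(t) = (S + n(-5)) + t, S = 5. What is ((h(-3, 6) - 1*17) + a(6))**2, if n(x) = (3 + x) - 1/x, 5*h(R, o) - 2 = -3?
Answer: 64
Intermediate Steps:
h(R, o) = -1/5 (h(R, o) = 2/5 + (1/5)*(-3) = 2/5 - 3/5 = -1/5)
n(x) = 3 + x - 1/x
a(t) = 16/5 + t (a(t) = (5 + (3 - 5 - 1/(-5))) + t = (5 + (3 - 5 - 1*(-1/5))) + t = (5 + (3 - 5 + 1/5)) + t = (5 - 9/5) + t = 16/5 + t)
((h(-3, 6) - 1*17) + a(6))**2 = ((-1/5 - 1*17) + (16/5 + 6))**2 = ((-1/5 - 17) + 46/5)**2 = (-86/5 + 46/5)**2 = (-8)**2 = 64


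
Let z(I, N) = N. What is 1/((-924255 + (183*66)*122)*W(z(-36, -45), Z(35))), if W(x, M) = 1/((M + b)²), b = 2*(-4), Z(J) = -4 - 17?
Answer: 841/549261 ≈ 0.0015311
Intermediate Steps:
Z(J) = -21
b = -8
W(x, M) = (-8 + M)⁻² (W(x, M) = 1/((M - 8)²) = 1/((-8 + M)²) = (-8 + M)⁻²)
1/((-924255 + (183*66)*122)*W(z(-36, -45), Z(35))) = 1/((-924255 + (183*66)*122)*((-8 - 21)⁻²)) = 1/((-924255 + 12078*122)*((-29)⁻²)) = 1/((-924255 + 1473516)*(1/841)) = 841/549261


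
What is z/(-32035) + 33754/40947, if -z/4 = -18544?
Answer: -1955975282/1311737145 ≈ -1.4911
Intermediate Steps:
z = 74176 (z = -4*(-18544) = 74176)
z/(-32035) + 33754/40947 = 74176/(-32035) + 33754/40947 = 74176*(-1/32035) + 33754*(1/40947) = -74176/32035 + 33754/40947 = -1955975282/1311737145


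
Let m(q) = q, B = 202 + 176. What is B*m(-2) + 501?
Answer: -255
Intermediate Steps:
B = 378
B*m(-2) + 501 = 378*(-2) + 501 = -756 + 501 = -255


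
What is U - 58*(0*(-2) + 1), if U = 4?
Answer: -54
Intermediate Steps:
U - 58*(0*(-2) + 1) = 4 - 58*(0*(-2) + 1) = 4 - 58*(0 + 1) = 4 - 58*1 = 4 - 58 = -54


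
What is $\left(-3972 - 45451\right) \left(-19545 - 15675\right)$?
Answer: $1740678060$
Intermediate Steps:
$\left(-3972 - 45451\right) \left(-19545 - 15675\right) = \left(-49423\right) \left(-35220\right) = 1740678060$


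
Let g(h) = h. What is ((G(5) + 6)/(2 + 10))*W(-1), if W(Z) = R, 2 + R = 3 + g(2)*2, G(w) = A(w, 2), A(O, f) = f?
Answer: 10/3 ≈ 3.3333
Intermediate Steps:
G(w) = 2
R = 5 (R = -2 + (3 + 2*2) = -2 + (3 + 4) = -2 + 7 = 5)
W(Z) = 5
((G(5) + 6)/(2 + 10))*W(-1) = ((2 + 6)/(2 + 10))*5 = (8/12)*5 = ((1/12)*8)*5 = (⅔)*5 = 10/3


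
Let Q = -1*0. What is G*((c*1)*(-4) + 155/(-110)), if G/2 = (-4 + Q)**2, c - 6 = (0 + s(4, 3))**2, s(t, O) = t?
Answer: -31472/11 ≈ -2861.1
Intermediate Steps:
Q = 0
c = 22 (c = 6 + (0 + 4)**2 = 6 + 4**2 = 6 + 16 = 22)
G = 32 (G = 2*(-4 + 0)**2 = 2*(-4)**2 = 2*16 = 32)
G*((c*1)*(-4) + 155/(-110)) = 32*((22*1)*(-4) + 155/(-110)) = 32*(22*(-4) + 155*(-1/110)) = 32*(-88 - 31/22) = 32*(-1967/22) = -31472/11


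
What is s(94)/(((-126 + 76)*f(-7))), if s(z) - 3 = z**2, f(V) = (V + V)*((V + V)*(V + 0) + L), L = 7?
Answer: 8839/73500 ≈ 0.12026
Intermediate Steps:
f(V) = 2*V*(7 + 2*V**2) (f(V) = (V + V)*((V + V)*(V + 0) + 7) = (2*V)*((2*V)*V + 7) = (2*V)*(2*V**2 + 7) = (2*V)*(7 + 2*V**2) = 2*V*(7 + 2*V**2))
s(z) = 3 + z**2
s(94)/(((-126 + 76)*f(-7))) = (3 + 94**2)/(((-126 + 76)*(4*(-7)**3 + 14*(-7)))) = (3 + 8836)/((-50*(4*(-343) - 98))) = 8839/((-50*(-1372 - 98))) = 8839/((-50*(-1470))) = 8839/73500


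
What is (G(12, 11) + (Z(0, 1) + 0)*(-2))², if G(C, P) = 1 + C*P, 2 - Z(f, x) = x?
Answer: 17161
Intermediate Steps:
Z(f, x) = 2 - x
(G(12, 11) + (Z(0, 1) + 0)*(-2))² = ((1 + 12*11) + ((2 - 1*1) + 0)*(-2))² = ((1 + 132) + ((2 - 1) + 0)*(-2))² = (133 + (1 + 0)*(-2))² = (133 + 1*(-2))² = (133 - 2)² = 131² = 17161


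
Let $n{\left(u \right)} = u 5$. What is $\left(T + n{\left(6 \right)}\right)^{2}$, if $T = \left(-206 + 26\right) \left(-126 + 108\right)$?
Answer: $10692900$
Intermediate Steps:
$n{\left(u \right)} = 5 u$
$T = 3240$ ($T = \left(-180\right) \left(-18\right) = 3240$)
$\left(T + n{\left(6 \right)}\right)^{2} = \left(3240 + 5 \cdot 6\right)^{2} = \left(3240 + 30\right)^{2} = 3270^{2} = 10692900$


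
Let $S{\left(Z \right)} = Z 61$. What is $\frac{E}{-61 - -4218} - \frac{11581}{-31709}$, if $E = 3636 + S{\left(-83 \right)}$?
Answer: $\frac{78202}{3562549} \approx 0.021951$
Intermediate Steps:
$S{\left(Z \right)} = 61 Z$
$E = -1427$ ($E = 3636 + 61 \left(-83\right) = 3636 - 5063 = -1427$)
$\frac{E}{-61 - -4218} - \frac{11581}{-31709} = - \frac{1427}{-61 - -4218} - \frac{11581}{-31709} = - \frac{1427}{-61 + 4218} - - \frac{313}{857} = - \frac{1427}{4157} + \frac{313}{857} = \frac{78202}{3562549}$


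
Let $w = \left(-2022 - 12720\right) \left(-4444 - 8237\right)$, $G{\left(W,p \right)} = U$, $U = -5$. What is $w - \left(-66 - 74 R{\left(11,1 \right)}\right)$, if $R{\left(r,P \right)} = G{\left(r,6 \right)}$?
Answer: $186942998$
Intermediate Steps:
$G{\left(W,p \right)} = -5$
$R{\left(r,P \right)} = -5$
$w = 186943302$ ($w = \left(-14742\right) \left(-12681\right) = 186943302$)
$w - \left(-66 - 74 R{\left(11,1 \right)}\right) = 186943302 - \left(-66 - -370\right) = 186943302 - \left(-66 + 370\right) = 186943302 - 304 = 186942998$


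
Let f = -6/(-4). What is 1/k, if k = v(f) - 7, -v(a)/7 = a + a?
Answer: -1/28 ≈ -0.035714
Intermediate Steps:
f = 3/2 (f = -6*(-¼) = 3/2 ≈ 1.5000)
v(a) = -14*a (v(a) = -7*(a + a) = -14*a)
k = -28 (k = -14*3/2 - 7 = -21 - 7 = -28)
1/k = 1/(-28) = -1/28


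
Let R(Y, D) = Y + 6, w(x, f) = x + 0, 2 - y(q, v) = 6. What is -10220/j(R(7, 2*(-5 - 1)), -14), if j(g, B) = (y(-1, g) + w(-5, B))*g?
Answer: 10220/117 ≈ 87.350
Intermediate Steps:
y(q, v) = -4 (y(q, v) = 2 - 1*6 = 2 - 6 = -4)
w(x, f) = x
R(Y, D) = 6 + Y
j(g, B) = -9*g (j(g, B) = (-4 - 5)*g = -9*g)
-10220/j(R(7, 2*(-5 - 1)), -14) = -10220*(-1/(9*(6 + 7))) = -10220/((-9*13)) = -10220/(-117) = -10220*(-1/117) = 10220/117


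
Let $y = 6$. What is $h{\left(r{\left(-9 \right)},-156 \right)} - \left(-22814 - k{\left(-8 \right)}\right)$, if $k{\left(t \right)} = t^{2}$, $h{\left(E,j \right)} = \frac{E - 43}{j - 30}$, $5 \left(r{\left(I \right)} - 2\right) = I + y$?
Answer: $\frac{10638374}{465} \approx 22878.0$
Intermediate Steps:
$r{\left(I \right)} = \frac{16}{5} + \frac{I}{5}$ ($r{\left(I \right)} = 2 + \frac{I + 6}{5} = 2 + \frac{6 + I}{5} = 2 + \left(\frac{6}{5} + \frac{I}{5}\right) = \frac{16}{5} + \frac{I}{5}$)
$h{\left(E,j \right)} = \frac{-43 + E}{-30 + j}$
$h{\left(r{\left(-9 \right)},-156 \right)} - \left(-22814 - k{\left(-8 \right)}\right) = \frac{-43 + \left(\frac{16}{5} + \frac{1}{5} \left(-9\right)\right)}{-30 - 156} - \left(-22814 - \left(-8\right)^{2}\right) = \frac{-43 + \left(\frac{16}{5} - \frac{9}{5}\right)}{-186} - \left(-22814 - 64\right) = - \frac{-43 + \frac{7}{5}}{186} - \left(-22814 - 64\right) = \left(- \frac{1}{186}\right) \left(- \frac{208}{5}\right) - -22878 = \frac{104}{465} + 22878 = \frac{10638374}{465}$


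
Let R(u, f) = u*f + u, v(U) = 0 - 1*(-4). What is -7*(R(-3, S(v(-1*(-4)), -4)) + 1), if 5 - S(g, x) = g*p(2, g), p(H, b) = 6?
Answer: -385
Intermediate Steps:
v(U) = 4 (v(U) = 0 + 4 = 4)
S(g, x) = 5 - 6*g (S(g, x) = 5 - g*6 = 5 - 6*g)
R(u, f) = u + f*u (R(u, f) = f*u + u = u + f*u)
-7*(R(-3, S(v(-1*(-4)), -4)) + 1) = -7*(-3*(1 + (5 - 6*4)) + 1) = -7*(-3*(1 + (5 - 24)) + 1) = -7*(-3*(1 - 19) + 1) = -7*(-3*(-18) + 1) = -7*(54 + 1) = -7*55 = -385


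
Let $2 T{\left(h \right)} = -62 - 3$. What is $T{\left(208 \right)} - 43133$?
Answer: $- \frac{86331}{2} \approx -43166.0$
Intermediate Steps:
$T{\left(h \right)} = - \frac{65}{2}$ ($T{\left(h \right)} = \frac{-62 - 3}{2} = \frac{1}{2} \left(-65\right) = - \frac{65}{2}$)
$T{\left(208 \right)} - 43133 = - \frac{65}{2} - 43133 = - \frac{86331}{2}$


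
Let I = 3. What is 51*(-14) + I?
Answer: -711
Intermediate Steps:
51*(-14) + I = 51*(-14) + 3 = -714 + 3 = -711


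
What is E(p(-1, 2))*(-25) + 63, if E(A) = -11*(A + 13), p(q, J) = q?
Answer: 3363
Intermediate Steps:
E(A) = -143 - 11*A (E(A) = -11*(13 + A) = -143 - 11*A)
E(p(-1, 2))*(-25) + 63 = (-143 - 11*(-1))*(-25) + 63 = (-143 + 11)*(-25) + 63 = -132*(-25) + 63 = 3300 + 63 = 3363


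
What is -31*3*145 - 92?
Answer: -13577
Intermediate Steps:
-31*3*145 - 92 = -93*145 - 92 = -13485 - 92 = -13577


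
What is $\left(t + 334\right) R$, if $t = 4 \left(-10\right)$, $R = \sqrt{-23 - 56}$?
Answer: $294 i \sqrt{79} \approx 2613.1 i$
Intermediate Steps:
$R = i \sqrt{79}$ ($R = \sqrt{-79} = i \sqrt{79} \approx 8.8882 i$)
$t = -40$
$\left(t + 334\right) R = \left(-40 + 334\right) i \sqrt{79} = 294 i \sqrt{79}$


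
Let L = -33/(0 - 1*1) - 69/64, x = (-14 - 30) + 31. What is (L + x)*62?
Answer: 37541/32 ≈ 1173.2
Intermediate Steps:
x = -13 (x = -44 + 31 = -13)
L = 2043/64 (L = -33/(0 - 1) - 69*1/64 = -33/(-1) - 69/64 = -33*(-1) - 69/64 = 33 - 69/64 = 2043/64 ≈ 31.922)
(L + x)*62 = (2043/64 - 13)*62 = (1211/64)*62 = 37541/32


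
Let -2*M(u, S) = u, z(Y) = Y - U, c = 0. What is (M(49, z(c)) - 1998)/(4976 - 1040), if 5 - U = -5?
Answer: -4045/7872 ≈ -0.51385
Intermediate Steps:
U = 10 (U = 5 - 1*(-5) = 5 + 5 = 10)
z(Y) = -10 + Y (z(Y) = Y - 1*10 = Y - 10 = -10 + Y)
M(u, S) = -u/2
(M(49, z(c)) - 1998)/(4976 - 1040) = (-½*49 - 1998)/(4976 - 1040) = (-49/2 - 1998)/3936 = -4045/2*1/3936 = -4045/7872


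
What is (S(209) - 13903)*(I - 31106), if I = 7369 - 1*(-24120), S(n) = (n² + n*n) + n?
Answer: 28214844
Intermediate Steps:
S(n) = n + 2*n² (S(n) = (n² + n²) + n = 2*n² + n = n + 2*n²)
I = 31489 (I = 7369 + 24120 = 31489)
(S(209) - 13903)*(I - 31106) = (209*(1 + 2*209) - 13903)*(31489 - 31106) = (209*(1 + 418) - 13903)*383 = (209*419 - 13903)*383 = (87571 - 13903)*383 = 73668*383 = 28214844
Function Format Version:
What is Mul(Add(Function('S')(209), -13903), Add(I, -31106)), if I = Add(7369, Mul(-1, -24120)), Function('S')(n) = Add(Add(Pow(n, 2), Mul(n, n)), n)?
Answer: 28214844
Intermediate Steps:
Function('S')(n) = Add(n, Mul(2, Pow(n, 2))) (Function('S')(n) = Add(Add(Pow(n, 2), Pow(n, 2)), n) = Add(Mul(2, Pow(n, 2)), n) = Add(n, Mul(2, Pow(n, 2))))
I = 31489 (I = Add(7369, 24120) = 31489)
Mul(Add(Function('S')(209), -13903), Add(I, -31106)) = Mul(Add(Mul(209, Add(1, Mul(2, 209))), -13903), Add(31489, -31106)) = Mul(Add(Mul(209, Add(1, 418)), -13903), 383) = Mul(Add(Mul(209, 419), -13903), 383) = Mul(Add(87571, -13903), 383) = Mul(73668, 383) = 28214844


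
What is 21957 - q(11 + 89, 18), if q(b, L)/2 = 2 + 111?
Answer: 21731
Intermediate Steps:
q(b, L) = 226 (q(b, L) = 2*(2 + 111) = 2*113 = 226)
21957 - q(11 + 89, 18) = 21957 - 1*226 = 21957 - 226 = 21731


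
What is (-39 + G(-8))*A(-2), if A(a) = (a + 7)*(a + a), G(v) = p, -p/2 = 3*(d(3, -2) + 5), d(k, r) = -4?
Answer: 900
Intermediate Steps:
p = -6 (p = -6*(-4 + 5) = -6 ≈ -6.0000)
G(v) = -6
A(a) = 2*a*(7 + a) (A(a) = (7 + a)*(2*a) = 2*a*(7 + a))
(-39 + G(-8))*A(-2) = (-39 - 6)*(2*(-2)*(7 - 2)) = -90*(-2)*5 = -45*(-20) = 900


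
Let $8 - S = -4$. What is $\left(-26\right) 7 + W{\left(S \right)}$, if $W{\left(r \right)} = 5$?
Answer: $-177$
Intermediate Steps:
$S = 12$ ($S = 8 - -4 = 8 + 4 = 12$)
$\left(-26\right) 7 + W{\left(S \right)} = \left(-26\right) 7 + 5 = -182 + 5 = -177$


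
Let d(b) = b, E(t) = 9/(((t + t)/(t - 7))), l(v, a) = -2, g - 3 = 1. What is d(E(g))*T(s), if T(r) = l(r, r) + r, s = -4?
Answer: 81/4 ≈ 20.250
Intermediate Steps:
g = 4 (g = 3 + 1 = 4)
E(t) = 9*(-7 + t)/(2*t) (E(t) = 9/(((2*t)/(-7 + t))) = 9/((2*t/(-7 + t))) = 9*((-7 + t)/(2*t)) = 9*(-7 + t)/(2*t))
T(r) = -2 + r
d(E(g))*T(s) = ((9/2)*(-7 + 4)/4)*(-2 - 4) = ((9/2)*(¼)*(-3))*(-6) = -27/8*(-6) = 81/4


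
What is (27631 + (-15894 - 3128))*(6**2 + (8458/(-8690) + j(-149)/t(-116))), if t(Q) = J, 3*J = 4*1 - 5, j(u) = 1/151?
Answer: 197729841854/656095 ≈ 3.0137e+5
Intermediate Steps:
j(u) = 1/151
J = -1/3 (J = (4*1 - 5)/3 = (4 - 5)/3 = (1/3)*(-1) = -1/3 ≈ -0.33333)
t(Q) = -1/3
(27631 + (-15894 - 3128))*(6**2 + (8458/(-8690) + j(-149)/t(-116))) = (27631 + (-15894 - 3128))*(6**2 + (8458/(-8690) + 1/(151*(-1/3)))) = (27631 - 19022)*(36 + (8458*(-1/8690) + (1/151)*(-3))) = 8609*(36 + (-4229/4345 - 3/151)) = 8609*(36 - 651614/656095) = 8609*(22967806/656095) = 197729841854/656095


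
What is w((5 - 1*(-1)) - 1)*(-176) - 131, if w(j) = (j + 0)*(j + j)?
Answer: -8931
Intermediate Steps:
w(j) = 2*j² (w(j) = j*(2*j) = 2*j²)
w((5 - 1*(-1)) - 1)*(-176) - 131 = (2*((5 - 1*(-1)) - 1)²)*(-176) - 131 = (2*((5 + 1) - 1)²)*(-176) - 131 = (2*(6 - 1)²)*(-176) - 131 = (2*5²)*(-176) - 131 = (2*25)*(-176) - 131 = 50*(-176) - 131 = -8800 - 131 = -8931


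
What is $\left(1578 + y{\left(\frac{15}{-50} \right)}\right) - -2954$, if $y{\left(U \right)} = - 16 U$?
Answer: $\frac{22684}{5} \approx 4536.8$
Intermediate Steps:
$\left(1578 + y{\left(\frac{15}{-50} \right)}\right) - -2954 = \left(1578 - 16 \frac{15}{-50}\right) - -2954 = \left(1578 - 16 \cdot 15 \left(- \frac{1}{50}\right)\right) + 2954 = \left(1578 - - \frac{24}{5}\right) + 2954 = \left(1578 + \frac{24}{5}\right) + 2954 = \frac{7914}{5} + 2954 = \frac{22684}{5}$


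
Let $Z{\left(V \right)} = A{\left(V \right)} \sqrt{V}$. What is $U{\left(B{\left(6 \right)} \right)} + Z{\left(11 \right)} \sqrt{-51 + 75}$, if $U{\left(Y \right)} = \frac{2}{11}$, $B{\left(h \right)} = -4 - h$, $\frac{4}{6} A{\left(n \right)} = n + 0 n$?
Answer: $\frac{2}{11} + 33 \sqrt{66} \approx 268.27$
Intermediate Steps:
$A{\left(n \right)} = \frac{3 n}{2}$ ($A{\left(n \right)} = \frac{3 \left(n + 0 n\right)}{2} = \frac{3 \left(n + 0\right)}{2} = \frac{3 n}{2}$)
$U{\left(Y \right)} = \frac{2}{11}$ ($U{\left(Y \right)} = 2 \cdot \frac{1}{11} = \frac{2}{11}$)
$Z{\left(V \right)} = \frac{3 V^{\frac{3}{2}}}{2}$ ($Z{\left(V \right)} = \frac{3 V}{2} \sqrt{V} = \frac{3 V^{\frac{3}{2}}}{2}$)
$U{\left(B{\left(6 \right)} \right)} + Z{\left(11 \right)} \sqrt{-51 + 75} = \frac{2}{11} + \frac{3 \cdot 11^{\frac{3}{2}}}{2} \sqrt{-51 + 75} = \frac{2}{11} + \frac{3 \cdot 11 \sqrt{11}}{2} \sqrt{24} = \frac{2}{11} + \frac{33 \sqrt{11}}{2} \cdot 2 \sqrt{6} = \frac{2}{11} + 33 \sqrt{66}$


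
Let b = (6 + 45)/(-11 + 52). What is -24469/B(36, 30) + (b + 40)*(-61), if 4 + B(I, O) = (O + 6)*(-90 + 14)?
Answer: -281630511/112340 ≈ -2506.9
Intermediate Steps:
b = 51/41 ≈ 1.2439
B(I, O) = -460 - 76*O (B(I, O) = -4 + (O + 6)*(-90 + 14) = -4 + (6 + O)*(-76) = -4 + (-456 - 76*O) = -460 - 76*O)
-24469/B(36, 30) + (b + 40)*(-61) = -24469/(-460 - 76*30) + (51/41 + 40)*(-61) = -24469/(-460 - 2280) + (1691/41)*(-61) = -24469/(-2740) - 103151/41 = -24469*(-1/2740) - 103151/41 = 24469/2740 - 103151/41 = -281630511/112340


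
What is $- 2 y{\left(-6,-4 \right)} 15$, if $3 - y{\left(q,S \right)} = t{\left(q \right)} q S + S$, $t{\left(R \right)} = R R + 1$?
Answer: $26430$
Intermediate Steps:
$t{\left(R \right)} = 1 + R^{2}$ ($t{\left(R \right)} = R^{2} + 1 = 1 + R^{2}$)
$y{\left(q,S \right)} = 3 - S - S q \left(1 + q^{2}\right)$ ($y{\left(q,S \right)} = 3 - \left(\left(1 + q^{2}\right) q S + S\right) = 3 - \left(q \left(1 + q^{2}\right) S + S\right) = 3 - \left(S q \left(1 + q^{2}\right) + S\right) = 3 - \left(S + S q \left(1 + q^{2}\right)\right) = 3 - S - S q \left(1 + q^{2}\right)$)
$- 2 y{\left(-6,-4 \right)} 15 = - 2 \left(3 - -4 - \left(-4\right) \left(-6\right) \left(1 + \left(-6\right)^{2}\right)\right) 15 = - 2 \left(3 + 4 - \left(-4\right) \left(-6\right) \left(1 + 36\right)\right) 15 = - 2 \left(3 + 4 - \left(-4\right) \left(-6\right) 37\right) 15 = - 2 \left(3 + 4 - 888\right) 15 = \left(-2\right) \left(-881\right) 15 = 1762 \cdot 15 = 26430$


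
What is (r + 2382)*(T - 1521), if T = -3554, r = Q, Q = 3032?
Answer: -27476050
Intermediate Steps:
r = 3032
(r + 2382)*(T - 1521) = (3032 + 2382)*(-3554 - 1521) = 5414*(-5075) = -27476050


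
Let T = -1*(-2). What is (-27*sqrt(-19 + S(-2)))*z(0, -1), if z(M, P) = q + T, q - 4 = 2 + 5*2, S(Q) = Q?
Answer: -486*I*sqrt(21) ≈ -2227.1*I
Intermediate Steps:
q = 16 (q = 4 + (2 + 5*2) = 4 + (2 + 10) = 4 + 12 = 16)
T = 2
z(M, P) = 18 (z(M, P) = 16 + 2 = 18)
(-27*sqrt(-19 + S(-2)))*z(0, -1) = -27*sqrt(-19 - 2)*18 = -27*I*sqrt(21)*18 = -486*I*sqrt(21)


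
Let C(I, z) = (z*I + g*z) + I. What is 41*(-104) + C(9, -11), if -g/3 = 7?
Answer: -4123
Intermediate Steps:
g = -21 (g = -3*7 = -21)
C(I, z) = I - 21*z + I*z (C(I, z) = (z*I - 21*z) + I = (I*z - 21*z) + I = (-21*z + I*z) + I = I - 21*z + I*z)
41*(-104) + C(9, -11) = 41*(-104) + (9 - 21*(-11) + 9*(-11)) = -4264 + (9 + 231 - 99) = -4264 + 141 = -4123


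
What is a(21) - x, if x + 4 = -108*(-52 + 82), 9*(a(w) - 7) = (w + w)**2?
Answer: 3447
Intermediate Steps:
a(w) = 7 + 4*w**2/9 (a(w) = 7 + (w + w)**2/9 = 7 + (2*w)**2/9 = 7 + (4*w**2)/9 = 7 + 4*w**2/9)
x = -3244 (x = -4 - 108*(-52 + 82) = -4 - 108*30 = -4 - 3240 = -3244)
a(21) - x = (7 + (4/9)*21**2) - 1*(-3244) = (7 + (4/9)*441) + 3244 = (7 + 196) + 3244 = 203 + 3244 = 3447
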